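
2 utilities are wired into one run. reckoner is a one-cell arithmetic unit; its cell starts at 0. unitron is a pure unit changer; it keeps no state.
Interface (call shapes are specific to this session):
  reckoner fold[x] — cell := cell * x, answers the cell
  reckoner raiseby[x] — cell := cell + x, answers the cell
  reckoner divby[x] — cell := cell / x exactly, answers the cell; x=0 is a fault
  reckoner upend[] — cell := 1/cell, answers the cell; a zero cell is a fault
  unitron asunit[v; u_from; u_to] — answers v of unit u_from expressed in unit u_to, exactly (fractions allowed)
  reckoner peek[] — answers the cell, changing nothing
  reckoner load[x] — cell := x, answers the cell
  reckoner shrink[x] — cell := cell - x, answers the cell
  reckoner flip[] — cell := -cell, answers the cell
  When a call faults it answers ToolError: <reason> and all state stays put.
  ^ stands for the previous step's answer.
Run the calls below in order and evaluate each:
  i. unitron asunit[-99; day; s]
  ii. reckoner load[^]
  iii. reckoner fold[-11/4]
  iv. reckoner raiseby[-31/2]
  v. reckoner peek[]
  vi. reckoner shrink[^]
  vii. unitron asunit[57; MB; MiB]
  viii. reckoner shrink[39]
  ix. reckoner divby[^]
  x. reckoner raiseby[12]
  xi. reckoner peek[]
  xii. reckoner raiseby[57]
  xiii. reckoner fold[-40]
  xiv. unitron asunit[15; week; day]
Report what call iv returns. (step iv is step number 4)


→ unitron asunit(v='-99', u_from='day', u_to='s')
← -8553600
→ reckoner load(x='^')
← -8553600
→ reckoner fold(x='-11/4')
← 23522400
→ reckoner raiseby(x='-31/2')
← 47044769/2
→ reckoner peek()
← 47044769/2
→ reckoner shrink(x='^')
← 0
→ unitron asunit(v='57', u_from='MB', u_to='MiB')
← 890625/16384
→ reckoner shrink(x='39')
← -39
→ reckoner divby(x='^')
← 1
→ reckoner raiseby(x='12')
← 13
→ reckoner peek()
← 13
→ reckoner raiseby(x='57')
← 70
→ reckoner fold(x='-40')
← -2800
→ unitron asunit(v='15', u_from='week', u_to='day')
← 105

Answer: 47044769/2


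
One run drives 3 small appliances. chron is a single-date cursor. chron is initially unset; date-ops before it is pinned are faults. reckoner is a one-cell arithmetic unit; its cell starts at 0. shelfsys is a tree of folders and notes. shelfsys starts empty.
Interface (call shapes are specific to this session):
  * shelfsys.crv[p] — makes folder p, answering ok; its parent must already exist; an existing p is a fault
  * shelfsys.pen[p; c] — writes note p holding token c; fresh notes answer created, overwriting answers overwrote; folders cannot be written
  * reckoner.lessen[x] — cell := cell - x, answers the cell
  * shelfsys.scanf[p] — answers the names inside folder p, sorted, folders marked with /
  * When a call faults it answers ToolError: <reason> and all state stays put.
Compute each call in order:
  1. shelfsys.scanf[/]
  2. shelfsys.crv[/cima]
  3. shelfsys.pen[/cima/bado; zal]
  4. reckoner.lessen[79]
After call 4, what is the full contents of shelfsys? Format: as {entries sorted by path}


Answer: {cima/, cima/bado=zal}

Derivation:
>>> shelfsys.scanf p→/
  []
>>> shelfsys.crv p→/cima
  ok
>>> shelfsys.pen p→/cima/bado c→zal
  created
>>> reckoner.lessen x→79
  -79


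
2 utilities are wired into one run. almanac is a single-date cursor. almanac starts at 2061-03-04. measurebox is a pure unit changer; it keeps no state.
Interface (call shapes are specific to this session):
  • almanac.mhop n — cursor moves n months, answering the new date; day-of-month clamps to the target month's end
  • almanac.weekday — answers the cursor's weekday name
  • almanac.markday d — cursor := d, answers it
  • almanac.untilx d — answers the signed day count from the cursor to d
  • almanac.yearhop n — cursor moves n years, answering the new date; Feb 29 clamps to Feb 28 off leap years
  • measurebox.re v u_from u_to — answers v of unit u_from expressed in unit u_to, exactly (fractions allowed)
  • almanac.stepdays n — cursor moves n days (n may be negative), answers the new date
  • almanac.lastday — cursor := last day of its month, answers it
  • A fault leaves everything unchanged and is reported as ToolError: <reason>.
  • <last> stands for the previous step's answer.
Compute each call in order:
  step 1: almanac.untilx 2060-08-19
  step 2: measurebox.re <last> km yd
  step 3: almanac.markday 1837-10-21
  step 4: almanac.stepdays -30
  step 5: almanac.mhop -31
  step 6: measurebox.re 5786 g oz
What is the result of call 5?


Calling untilx passing d=2060-08-19, and see -197.
Next I call re passing v=<last>, u_from=km, u_to=yd, which returns -246250000/1143.
Using markday passing d=1837-10-21, — result: 1837-10-21.
Then stepdays passing n=-30, yielding 1837-09-21.
I use mhop passing n=-31, which returns 1835-02-21.
Now I run re passing v=5786, u_from=g, u_to=oz, and observe 841600000/4123567.

Answer: 1835-02-21


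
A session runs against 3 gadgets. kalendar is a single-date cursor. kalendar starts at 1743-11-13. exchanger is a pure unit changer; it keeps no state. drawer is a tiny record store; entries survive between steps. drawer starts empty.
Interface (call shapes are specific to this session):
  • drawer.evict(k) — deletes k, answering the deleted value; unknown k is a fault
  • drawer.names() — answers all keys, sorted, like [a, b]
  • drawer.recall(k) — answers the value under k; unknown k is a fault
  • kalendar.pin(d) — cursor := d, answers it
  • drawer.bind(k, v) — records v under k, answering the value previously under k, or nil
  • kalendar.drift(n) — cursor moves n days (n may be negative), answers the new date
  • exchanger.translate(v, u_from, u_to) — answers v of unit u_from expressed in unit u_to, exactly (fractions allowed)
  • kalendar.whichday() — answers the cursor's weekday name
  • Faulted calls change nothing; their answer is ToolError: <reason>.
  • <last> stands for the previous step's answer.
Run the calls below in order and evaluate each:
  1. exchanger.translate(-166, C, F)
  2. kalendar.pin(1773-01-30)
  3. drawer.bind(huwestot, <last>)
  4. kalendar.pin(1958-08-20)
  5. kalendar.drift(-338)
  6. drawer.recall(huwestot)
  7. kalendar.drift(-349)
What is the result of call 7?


Answer: 1956-10-02

Derivation:
% translate v=-166 u_from=C u_to=F
:: -1334/5
% pin d=1773-01-30
:: 1773-01-30
% bind k=huwestot v=<last>
:: nil
% pin d=1958-08-20
:: 1958-08-20
% drift n=-338
:: 1957-09-16
% recall k=huwestot
:: 1773-01-30
% drift n=-349
:: 1956-10-02


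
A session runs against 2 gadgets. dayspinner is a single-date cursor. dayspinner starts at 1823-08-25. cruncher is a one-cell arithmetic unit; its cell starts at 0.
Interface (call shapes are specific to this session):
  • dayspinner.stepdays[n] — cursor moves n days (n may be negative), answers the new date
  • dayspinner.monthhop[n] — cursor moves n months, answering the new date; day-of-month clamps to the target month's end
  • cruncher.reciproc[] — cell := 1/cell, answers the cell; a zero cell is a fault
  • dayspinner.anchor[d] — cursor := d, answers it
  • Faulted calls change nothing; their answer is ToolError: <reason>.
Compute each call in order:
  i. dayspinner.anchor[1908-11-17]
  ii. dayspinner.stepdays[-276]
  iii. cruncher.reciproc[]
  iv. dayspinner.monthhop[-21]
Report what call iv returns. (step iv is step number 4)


==> dayspinner.anchor(d='1908-11-17')
<== 1908-11-17
==> dayspinner.stepdays(n='-276')
<== 1908-02-15
==> cruncher.reciproc()
<== ToolError: reciprocal of zero
==> dayspinner.monthhop(n='-21')
<== 1906-05-15

Answer: 1906-05-15


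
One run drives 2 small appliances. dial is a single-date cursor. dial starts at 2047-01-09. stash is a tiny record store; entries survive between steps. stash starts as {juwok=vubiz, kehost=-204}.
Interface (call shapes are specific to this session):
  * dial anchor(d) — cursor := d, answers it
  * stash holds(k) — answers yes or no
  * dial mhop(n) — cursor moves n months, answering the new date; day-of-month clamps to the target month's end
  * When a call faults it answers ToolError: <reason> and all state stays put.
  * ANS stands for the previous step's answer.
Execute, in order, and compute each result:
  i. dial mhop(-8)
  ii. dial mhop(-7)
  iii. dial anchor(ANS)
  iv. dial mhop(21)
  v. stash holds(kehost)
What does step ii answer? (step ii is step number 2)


Answer: 2045-10-09

Derivation:
I try dial mhop passing n=-8, and get 2046-05-09.
I try dial mhop passing n=-7, yielding 2045-10-09.
I call dial anchor passing d=ANS, — result: 2045-10-09.
Calling dial mhop passing n=21, — result: 2047-07-09.
I try stash holds passing k=kehost, yielding yes.


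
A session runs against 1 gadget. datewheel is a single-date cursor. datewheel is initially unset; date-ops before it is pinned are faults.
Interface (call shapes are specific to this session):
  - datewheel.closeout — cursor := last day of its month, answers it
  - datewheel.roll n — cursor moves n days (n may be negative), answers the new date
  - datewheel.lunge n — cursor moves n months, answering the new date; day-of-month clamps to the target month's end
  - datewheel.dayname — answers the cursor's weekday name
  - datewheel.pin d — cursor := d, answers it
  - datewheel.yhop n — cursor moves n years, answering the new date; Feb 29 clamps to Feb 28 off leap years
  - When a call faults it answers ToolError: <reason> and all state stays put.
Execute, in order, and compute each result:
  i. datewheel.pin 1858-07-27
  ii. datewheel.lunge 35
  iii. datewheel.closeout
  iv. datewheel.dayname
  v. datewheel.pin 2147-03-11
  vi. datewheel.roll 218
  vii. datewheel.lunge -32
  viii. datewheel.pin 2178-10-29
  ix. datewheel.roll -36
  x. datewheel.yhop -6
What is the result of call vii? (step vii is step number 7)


Answer: 2145-02-15

Derivation:
% 1. pin(d: 1858-07-27) -> 1858-07-27
% 2. lunge(n: 35) -> 1861-06-27
% 3. closeout() -> 1861-06-30
% 4. dayname() -> Sunday
% 5. pin(d: 2147-03-11) -> 2147-03-11
% 6. roll(n: 218) -> 2147-10-15
% 7. lunge(n: -32) -> 2145-02-15
% 8. pin(d: 2178-10-29) -> 2178-10-29
% 9. roll(n: -36) -> 2178-09-23
% 10. yhop(n: -6) -> 2172-09-23


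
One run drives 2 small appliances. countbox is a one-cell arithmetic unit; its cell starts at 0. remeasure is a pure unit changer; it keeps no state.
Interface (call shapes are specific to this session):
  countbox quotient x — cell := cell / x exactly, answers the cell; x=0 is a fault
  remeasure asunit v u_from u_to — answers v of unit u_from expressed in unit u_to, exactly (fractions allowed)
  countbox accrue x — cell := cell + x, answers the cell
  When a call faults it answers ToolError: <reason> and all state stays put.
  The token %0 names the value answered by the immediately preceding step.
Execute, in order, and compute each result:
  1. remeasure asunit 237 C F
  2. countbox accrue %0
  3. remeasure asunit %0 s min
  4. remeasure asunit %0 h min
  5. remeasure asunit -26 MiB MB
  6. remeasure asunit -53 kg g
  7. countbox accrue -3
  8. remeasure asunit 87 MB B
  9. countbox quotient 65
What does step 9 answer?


% remeasure asunit v=237 u_from=C u_to=F
[out] 2293/5
% countbox accrue x=%0
[out] 2293/5
% remeasure asunit v=%0 u_from=s u_to=min
[out] 2293/300
% remeasure asunit v=%0 u_from=h u_to=min
[out] 2293/5
% remeasure asunit v=-26 u_from=MiB u_to=MB
[out] -425984/15625
% remeasure asunit v=-53 u_from=kg u_to=g
[out] -53000
% countbox accrue x=-3
[out] 2278/5
% remeasure asunit v=87 u_from=MB u_to=B
[out] 87000000
% countbox quotient x=65
[out] 2278/325

Answer: 2278/325


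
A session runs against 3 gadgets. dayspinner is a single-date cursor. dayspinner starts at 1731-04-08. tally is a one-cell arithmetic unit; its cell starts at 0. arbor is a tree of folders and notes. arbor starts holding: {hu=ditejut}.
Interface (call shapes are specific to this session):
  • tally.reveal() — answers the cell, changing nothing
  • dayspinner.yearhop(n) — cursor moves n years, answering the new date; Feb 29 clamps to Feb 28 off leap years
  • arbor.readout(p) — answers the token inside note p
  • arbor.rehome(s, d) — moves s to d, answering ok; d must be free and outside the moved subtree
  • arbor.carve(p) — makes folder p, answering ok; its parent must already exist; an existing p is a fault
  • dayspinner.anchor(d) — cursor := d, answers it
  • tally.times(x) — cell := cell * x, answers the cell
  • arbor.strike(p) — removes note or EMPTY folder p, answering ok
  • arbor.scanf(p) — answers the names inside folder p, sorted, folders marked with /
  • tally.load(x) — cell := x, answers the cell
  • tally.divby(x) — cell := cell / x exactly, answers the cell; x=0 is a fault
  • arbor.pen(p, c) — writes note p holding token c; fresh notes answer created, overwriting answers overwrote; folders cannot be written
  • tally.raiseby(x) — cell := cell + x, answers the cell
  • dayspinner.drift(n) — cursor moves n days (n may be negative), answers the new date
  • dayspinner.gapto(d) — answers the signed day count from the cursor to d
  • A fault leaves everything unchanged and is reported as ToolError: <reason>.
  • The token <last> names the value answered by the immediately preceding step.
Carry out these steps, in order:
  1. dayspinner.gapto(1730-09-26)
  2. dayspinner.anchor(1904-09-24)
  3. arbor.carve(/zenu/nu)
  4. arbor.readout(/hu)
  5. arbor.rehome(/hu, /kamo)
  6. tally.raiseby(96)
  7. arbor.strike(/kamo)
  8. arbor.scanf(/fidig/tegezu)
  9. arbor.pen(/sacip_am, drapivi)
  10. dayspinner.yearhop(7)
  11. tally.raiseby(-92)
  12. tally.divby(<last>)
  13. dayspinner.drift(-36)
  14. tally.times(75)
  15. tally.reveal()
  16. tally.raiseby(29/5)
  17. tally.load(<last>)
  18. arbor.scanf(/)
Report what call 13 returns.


Answer: 1911-08-19

Derivation:
>>> dayspinner.gapto d=1730-09-26
  -194
>>> dayspinner.anchor d=1904-09-24
  1904-09-24
>>> arbor.carve p=/zenu/nu
  ToolError: no parent
>>> arbor.readout p=/hu
  ditejut
>>> arbor.rehome s=/hu d=/kamo
  ok
>>> tally.raiseby x=96
  96
>>> arbor.strike p=/kamo
  ok
>>> arbor.scanf p=/fidig/tegezu
  ToolError: not found
>>> arbor.pen p=/sacip_am c=drapivi
  created
>>> dayspinner.yearhop n=7
  1911-09-24
>>> tally.raiseby x=-92
  4
>>> tally.divby x=<last>
  1
>>> dayspinner.drift n=-36
  1911-08-19
>>> tally.times x=75
  75
>>> tally.reveal
  75
>>> tally.raiseby x=29/5
  404/5
>>> tally.load x=<last>
  404/5
>>> arbor.scanf p=/
  [sacip_am]


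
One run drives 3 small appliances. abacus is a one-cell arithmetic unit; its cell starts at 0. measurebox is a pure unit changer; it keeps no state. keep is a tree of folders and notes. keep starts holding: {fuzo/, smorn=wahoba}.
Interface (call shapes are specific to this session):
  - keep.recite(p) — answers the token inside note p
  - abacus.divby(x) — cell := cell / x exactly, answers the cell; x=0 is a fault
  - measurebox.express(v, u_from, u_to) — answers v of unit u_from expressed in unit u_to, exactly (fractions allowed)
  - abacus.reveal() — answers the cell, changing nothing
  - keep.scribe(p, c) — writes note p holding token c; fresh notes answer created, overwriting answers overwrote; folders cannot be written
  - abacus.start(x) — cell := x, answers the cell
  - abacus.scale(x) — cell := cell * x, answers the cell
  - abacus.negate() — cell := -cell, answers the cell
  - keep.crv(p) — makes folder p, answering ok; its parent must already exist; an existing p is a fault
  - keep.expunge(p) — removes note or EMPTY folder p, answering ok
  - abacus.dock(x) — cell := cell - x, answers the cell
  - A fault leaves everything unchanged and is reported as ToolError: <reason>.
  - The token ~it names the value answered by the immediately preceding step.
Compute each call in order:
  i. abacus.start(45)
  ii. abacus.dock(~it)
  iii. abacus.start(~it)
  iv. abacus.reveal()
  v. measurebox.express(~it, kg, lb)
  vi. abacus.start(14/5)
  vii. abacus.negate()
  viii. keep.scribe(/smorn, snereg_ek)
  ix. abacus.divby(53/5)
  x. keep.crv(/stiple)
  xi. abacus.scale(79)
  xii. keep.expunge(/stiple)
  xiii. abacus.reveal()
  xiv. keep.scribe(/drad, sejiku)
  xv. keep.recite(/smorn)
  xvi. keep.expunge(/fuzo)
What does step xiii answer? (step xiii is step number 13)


Answer: -1106/53

Derivation:
>> abacus.start(45)
<< 45
>> abacus.dock(~it)
<< 0
>> abacus.start(~it)
<< 0
>> abacus.reveal()
<< 0
>> measurebox.express(~it, kg, lb)
<< 0
>> abacus.start(14/5)
<< 14/5
>> abacus.negate()
<< -14/5
>> keep.scribe(/smorn, snereg_ek)
<< overwrote
>> abacus.divby(53/5)
<< -14/53
>> keep.crv(/stiple)
<< ok
>> abacus.scale(79)
<< -1106/53
>> keep.expunge(/stiple)
<< ok
>> abacus.reveal()
<< -1106/53
>> keep.scribe(/drad, sejiku)
<< created
>> keep.recite(/smorn)
<< snereg_ek
>> keep.expunge(/fuzo)
<< ok


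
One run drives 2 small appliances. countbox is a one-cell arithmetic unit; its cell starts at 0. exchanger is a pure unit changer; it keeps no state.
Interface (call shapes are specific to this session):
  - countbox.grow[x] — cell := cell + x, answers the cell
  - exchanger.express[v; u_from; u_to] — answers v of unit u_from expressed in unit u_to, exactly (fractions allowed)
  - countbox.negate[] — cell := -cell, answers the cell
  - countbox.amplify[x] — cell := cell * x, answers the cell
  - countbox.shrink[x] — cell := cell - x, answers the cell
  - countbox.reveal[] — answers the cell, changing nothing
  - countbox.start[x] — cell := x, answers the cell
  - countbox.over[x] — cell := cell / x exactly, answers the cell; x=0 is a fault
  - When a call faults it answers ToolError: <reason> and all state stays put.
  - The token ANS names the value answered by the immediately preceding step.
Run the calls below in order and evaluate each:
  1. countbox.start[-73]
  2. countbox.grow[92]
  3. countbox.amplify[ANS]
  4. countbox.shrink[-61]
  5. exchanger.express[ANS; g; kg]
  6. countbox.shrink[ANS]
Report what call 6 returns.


Answer: 210789/500

Derivation:
Invoking start on -73, — result: -73.
Now I run grow on 92: 19.
I try amplify on ANS: 361.
I run shrink on -61, and see 422.
I use express on ANS, g, kg, and see 211/500.
Now I run shrink on ANS, which returns 210789/500.


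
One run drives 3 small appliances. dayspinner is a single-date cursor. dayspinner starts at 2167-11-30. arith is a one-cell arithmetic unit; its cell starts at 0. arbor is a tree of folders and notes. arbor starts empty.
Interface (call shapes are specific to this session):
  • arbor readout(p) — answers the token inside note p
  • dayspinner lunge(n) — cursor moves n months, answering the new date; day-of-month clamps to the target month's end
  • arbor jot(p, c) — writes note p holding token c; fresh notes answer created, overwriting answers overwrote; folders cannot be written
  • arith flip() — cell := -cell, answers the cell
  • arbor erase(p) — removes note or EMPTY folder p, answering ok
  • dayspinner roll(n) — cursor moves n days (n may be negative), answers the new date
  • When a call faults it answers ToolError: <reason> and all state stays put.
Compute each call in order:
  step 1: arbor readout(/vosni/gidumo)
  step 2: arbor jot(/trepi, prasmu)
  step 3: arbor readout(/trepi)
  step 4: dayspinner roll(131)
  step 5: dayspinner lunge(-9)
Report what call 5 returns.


! arbor readout(p→/vosni/gidumo) : ToolError: not found
! arbor jot(p→/trepi, c→prasmu) : created
! arbor readout(p→/trepi) : prasmu
! dayspinner roll(n→131) : 2168-04-09
! dayspinner lunge(n→-9) : 2167-07-09

Answer: 2167-07-09


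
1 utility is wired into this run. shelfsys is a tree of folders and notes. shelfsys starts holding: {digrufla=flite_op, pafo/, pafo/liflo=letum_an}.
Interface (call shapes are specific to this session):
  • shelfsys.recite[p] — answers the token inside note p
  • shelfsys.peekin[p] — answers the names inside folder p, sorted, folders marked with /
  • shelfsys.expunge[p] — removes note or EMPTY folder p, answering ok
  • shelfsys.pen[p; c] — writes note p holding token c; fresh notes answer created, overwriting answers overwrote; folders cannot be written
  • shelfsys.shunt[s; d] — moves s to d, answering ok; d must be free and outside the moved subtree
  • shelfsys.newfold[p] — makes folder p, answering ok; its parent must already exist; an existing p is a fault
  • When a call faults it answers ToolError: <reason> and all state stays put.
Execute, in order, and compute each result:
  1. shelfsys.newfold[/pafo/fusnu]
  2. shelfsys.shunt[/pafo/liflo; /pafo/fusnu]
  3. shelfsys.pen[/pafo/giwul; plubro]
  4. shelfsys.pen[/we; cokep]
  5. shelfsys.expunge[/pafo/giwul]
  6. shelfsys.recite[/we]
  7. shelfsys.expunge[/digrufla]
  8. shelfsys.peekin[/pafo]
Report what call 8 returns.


// 1. shelfsys.newfold(p: /pafo/fusnu) ~> ok
// 2. shelfsys.shunt(s: /pafo/liflo, d: /pafo/fusnu) ~> ToolError: exists
// 3. shelfsys.pen(p: /pafo/giwul, c: plubro) ~> created
// 4. shelfsys.pen(p: /we, c: cokep) ~> created
// 5. shelfsys.expunge(p: /pafo/giwul) ~> ok
// 6. shelfsys.recite(p: /we) ~> cokep
// 7. shelfsys.expunge(p: /digrufla) ~> ok
// 8. shelfsys.peekin(p: /pafo) ~> [fusnu/, liflo]

Answer: [fusnu/, liflo]


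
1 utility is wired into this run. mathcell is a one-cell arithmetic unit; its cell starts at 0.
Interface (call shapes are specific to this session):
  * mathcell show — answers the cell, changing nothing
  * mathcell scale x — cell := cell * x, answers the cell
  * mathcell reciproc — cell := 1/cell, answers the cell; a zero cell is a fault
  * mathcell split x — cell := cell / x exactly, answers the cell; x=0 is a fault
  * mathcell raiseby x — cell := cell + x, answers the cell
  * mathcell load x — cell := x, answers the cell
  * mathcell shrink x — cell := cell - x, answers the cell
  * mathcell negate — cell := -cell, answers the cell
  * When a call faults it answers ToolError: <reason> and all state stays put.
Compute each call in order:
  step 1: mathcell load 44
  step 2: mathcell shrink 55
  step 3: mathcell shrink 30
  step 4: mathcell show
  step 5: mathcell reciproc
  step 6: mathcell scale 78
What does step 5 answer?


Answer: -1/41

Derivation:
[in] mathcell load x→44
= 44
[in] mathcell shrink x→55
= -11
[in] mathcell shrink x→30
= -41
[in] mathcell show
= -41
[in] mathcell reciproc
= -1/41
[in] mathcell scale x→78
= -78/41


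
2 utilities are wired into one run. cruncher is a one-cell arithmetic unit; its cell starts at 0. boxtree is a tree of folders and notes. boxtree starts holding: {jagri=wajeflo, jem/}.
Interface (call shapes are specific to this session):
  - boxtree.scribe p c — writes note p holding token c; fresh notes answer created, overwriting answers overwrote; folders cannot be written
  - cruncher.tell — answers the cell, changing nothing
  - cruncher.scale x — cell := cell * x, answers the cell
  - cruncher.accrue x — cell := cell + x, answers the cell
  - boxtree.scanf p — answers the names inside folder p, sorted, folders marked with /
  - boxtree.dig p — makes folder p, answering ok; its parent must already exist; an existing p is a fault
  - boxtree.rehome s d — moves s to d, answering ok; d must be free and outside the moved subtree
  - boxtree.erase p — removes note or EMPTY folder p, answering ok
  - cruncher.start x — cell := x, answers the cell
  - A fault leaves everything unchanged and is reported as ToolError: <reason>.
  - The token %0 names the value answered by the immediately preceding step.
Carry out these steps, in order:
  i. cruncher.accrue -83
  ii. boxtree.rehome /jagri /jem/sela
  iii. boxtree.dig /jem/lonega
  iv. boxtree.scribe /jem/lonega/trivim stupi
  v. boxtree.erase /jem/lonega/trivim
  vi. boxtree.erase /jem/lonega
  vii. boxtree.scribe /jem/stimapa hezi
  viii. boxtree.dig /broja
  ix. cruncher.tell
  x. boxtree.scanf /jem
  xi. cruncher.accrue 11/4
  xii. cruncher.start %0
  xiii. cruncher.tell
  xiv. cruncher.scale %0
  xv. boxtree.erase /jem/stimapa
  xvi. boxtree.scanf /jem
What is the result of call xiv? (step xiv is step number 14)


Answer: 103041/16

Derivation:
Step: accrue[-83]
Result: -83
Step: rehome[/jagri; /jem/sela]
Result: ok
Step: dig[/jem/lonega]
Result: ok
Step: scribe[/jem/lonega/trivim; stupi]
Result: created
Step: erase[/jem/lonega/trivim]
Result: ok
Step: erase[/jem/lonega]
Result: ok
Step: scribe[/jem/stimapa; hezi]
Result: created
Step: dig[/broja]
Result: ok
Step: tell[]
Result: -83
Step: scanf[/jem]
Result: [sela, stimapa]
Step: accrue[11/4]
Result: -321/4
Step: start[%0]
Result: -321/4
Step: tell[]
Result: -321/4
Step: scale[%0]
Result: 103041/16
Step: erase[/jem/stimapa]
Result: ok
Step: scanf[/jem]
Result: [sela]


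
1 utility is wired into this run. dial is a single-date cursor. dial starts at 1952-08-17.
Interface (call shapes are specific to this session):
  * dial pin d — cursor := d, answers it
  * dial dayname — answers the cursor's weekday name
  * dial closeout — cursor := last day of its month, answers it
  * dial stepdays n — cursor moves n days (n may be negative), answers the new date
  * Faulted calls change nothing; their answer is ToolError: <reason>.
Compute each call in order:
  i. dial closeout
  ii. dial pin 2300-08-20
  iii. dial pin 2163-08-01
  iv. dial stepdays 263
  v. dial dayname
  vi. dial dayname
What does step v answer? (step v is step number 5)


→ dial closeout()
← 1952-08-31
→ dial pin(d→2300-08-20)
← 2300-08-20
→ dial pin(d→2163-08-01)
← 2163-08-01
→ dial stepdays(n→263)
← 2164-04-20
→ dial dayname()
← Friday
→ dial dayname()
← Friday

Answer: Friday


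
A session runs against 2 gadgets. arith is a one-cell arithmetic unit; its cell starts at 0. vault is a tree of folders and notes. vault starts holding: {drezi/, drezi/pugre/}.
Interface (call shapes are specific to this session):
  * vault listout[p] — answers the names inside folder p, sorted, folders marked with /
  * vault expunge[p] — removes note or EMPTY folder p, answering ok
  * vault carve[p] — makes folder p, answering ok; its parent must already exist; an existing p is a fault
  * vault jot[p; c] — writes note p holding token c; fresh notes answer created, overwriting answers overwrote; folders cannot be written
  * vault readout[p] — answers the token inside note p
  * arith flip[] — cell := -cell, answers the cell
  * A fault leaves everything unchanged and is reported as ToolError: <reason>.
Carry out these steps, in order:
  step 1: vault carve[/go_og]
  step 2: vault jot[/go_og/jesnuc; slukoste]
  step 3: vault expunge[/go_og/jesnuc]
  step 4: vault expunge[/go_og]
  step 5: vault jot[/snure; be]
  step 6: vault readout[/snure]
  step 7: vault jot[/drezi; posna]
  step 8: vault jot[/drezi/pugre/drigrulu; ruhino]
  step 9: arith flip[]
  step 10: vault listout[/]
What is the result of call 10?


! vault carve(p→/go_og) ~> ok
! vault jot(p→/go_og/jesnuc, c→slukoste) ~> created
! vault expunge(p→/go_og/jesnuc) ~> ok
! vault expunge(p→/go_og) ~> ok
! vault jot(p→/snure, c→be) ~> created
! vault readout(p→/snure) ~> be
! vault jot(p→/drezi, c→posna) ~> ToolError: is a directory
! vault jot(p→/drezi/pugre/drigrulu, c→ruhino) ~> created
! arith flip() ~> 0
! vault listout(p→/) ~> [drezi/, snure]

Answer: [drezi/, snure]


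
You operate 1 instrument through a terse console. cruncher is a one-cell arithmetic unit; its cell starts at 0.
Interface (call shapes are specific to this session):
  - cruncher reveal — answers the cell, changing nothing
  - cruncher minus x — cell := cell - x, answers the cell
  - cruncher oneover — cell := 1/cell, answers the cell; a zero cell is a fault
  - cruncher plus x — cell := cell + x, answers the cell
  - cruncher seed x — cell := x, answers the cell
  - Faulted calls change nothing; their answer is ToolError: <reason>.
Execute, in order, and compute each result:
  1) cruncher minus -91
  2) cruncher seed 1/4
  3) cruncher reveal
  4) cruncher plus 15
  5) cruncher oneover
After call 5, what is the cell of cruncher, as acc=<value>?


Answer: acc=4/61

Derivation:
→ cruncher minus(x: -91)
← 91
→ cruncher seed(x: 1/4)
← 1/4
→ cruncher reveal()
← 1/4
→ cruncher plus(x: 15)
← 61/4
→ cruncher oneover()
← 4/61


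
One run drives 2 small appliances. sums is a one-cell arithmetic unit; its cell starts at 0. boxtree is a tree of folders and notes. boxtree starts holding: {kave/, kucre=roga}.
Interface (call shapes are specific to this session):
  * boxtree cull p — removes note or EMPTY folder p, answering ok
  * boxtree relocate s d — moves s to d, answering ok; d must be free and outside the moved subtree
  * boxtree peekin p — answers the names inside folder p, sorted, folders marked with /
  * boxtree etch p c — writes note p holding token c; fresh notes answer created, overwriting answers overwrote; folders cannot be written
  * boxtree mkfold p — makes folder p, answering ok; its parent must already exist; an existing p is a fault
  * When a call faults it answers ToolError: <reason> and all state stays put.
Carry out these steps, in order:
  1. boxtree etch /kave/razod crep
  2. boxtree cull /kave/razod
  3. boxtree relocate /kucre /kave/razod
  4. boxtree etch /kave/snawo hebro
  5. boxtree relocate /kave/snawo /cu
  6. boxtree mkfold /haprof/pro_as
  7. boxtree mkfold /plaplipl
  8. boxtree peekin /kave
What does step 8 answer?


Answer: [razod]

Derivation:
I invoke boxtree etch passing /kave/razod, crep, → created.
I call boxtree cull passing /kave/razod, and see ok.
I use boxtree relocate passing /kucre, /kave/razod, which returns ok.
Invoking boxtree etch passing /kave/snawo, hebro, yielding created.
Calling boxtree relocate passing /kave/snawo, /cu, → ok.
Next I call boxtree mkfold passing /haprof/pro_as, giving ToolError: no parent.
I call boxtree mkfold passing /plaplipl, and get ok.
Now I run boxtree peekin passing /kave: [razod].


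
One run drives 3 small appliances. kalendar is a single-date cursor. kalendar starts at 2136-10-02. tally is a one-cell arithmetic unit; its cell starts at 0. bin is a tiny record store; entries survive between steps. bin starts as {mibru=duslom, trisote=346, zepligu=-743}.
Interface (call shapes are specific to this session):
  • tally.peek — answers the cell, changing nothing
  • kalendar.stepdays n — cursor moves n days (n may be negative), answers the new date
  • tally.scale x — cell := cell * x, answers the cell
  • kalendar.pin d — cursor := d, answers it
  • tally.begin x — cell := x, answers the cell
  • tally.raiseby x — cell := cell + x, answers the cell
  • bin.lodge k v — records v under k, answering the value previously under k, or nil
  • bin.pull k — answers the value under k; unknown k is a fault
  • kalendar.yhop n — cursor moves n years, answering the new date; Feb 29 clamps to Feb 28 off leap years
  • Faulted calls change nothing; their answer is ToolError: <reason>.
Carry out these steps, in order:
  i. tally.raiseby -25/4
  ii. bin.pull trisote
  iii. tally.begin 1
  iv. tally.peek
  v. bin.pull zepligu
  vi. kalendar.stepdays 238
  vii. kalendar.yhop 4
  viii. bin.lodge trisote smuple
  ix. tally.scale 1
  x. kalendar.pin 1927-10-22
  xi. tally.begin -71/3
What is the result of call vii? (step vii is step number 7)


Answer: 2141-05-28

Derivation:
Now I run tally.raiseby using x→-25/4, giving -25/4.
I run bin.pull using k→trisote, and get 346.
Then tally.begin using x→1, — result: 1.
I invoke tally.peek, → 1.
I try bin.pull using k→zepligu, and see -743.
Next I call kalendar.stepdays using n→238, which returns 2137-05-28.
Next I call kalendar.yhop using n→4: 2141-05-28.
I run bin.lodge using k→trisote, v→smuple, which returns 346.
Calling tally.scale using x→1, and see 1.
I try kalendar.pin using d→1927-10-22, and get 1927-10-22.
Invoking tally.begin using x→-71/3: -71/3.


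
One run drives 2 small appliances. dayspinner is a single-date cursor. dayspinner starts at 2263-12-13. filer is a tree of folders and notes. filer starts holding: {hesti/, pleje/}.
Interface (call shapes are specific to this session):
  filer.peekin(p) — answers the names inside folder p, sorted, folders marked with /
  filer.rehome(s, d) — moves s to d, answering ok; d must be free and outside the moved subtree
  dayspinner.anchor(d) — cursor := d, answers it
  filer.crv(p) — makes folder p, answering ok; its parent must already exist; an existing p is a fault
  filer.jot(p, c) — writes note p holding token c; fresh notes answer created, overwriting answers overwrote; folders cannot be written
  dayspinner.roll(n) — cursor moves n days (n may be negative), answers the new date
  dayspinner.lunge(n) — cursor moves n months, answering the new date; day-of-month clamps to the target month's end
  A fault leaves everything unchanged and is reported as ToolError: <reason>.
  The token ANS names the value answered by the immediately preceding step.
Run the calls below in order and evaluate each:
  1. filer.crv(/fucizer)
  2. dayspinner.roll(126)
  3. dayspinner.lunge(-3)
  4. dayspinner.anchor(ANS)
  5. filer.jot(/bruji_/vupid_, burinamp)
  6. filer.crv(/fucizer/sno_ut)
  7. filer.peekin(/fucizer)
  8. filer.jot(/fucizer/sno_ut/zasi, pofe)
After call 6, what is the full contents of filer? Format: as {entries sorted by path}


% 1. filer.crv(p→/fucizer) == ok
% 2. dayspinner.roll(n→126) == 2264-04-17
% 3. dayspinner.lunge(n→-3) == 2264-01-17
% 4. dayspinner.anchor(d→ANS) == 2264-01-17
% 5. filer.jot(p→/bruji_/vupid_, c→burinamp) == ToolError: no parent
% 6. filer.crv(p→/fucizer/sno_ut) == ok
% 7. filer.peekin(p→/fucizer) == [sno_ut/]
% 8. filer.jot(p→/fucizer/sno_ut/zasi, c→pofe) == created

Answer: {fucizer/, fucizer/sno_ut/, hesti/, pleje/}


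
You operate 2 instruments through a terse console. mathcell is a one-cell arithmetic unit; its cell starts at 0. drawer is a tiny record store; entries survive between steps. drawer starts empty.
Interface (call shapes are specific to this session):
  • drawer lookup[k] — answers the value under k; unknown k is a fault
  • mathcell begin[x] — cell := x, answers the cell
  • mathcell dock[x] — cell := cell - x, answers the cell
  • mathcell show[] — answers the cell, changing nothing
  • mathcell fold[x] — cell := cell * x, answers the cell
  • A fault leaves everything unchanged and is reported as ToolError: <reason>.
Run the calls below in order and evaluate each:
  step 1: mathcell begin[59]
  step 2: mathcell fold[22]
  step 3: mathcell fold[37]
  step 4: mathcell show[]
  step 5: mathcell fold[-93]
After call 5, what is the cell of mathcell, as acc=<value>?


# mathcell begin(x: 59) == 59
# mathcell fold(x: 22) == 1298
# mathcell fold(x: 37) == 48026
# mathcell show() == 48026
# mathcell fold(x: -93) == -4466418

Answer: acc=-4466418


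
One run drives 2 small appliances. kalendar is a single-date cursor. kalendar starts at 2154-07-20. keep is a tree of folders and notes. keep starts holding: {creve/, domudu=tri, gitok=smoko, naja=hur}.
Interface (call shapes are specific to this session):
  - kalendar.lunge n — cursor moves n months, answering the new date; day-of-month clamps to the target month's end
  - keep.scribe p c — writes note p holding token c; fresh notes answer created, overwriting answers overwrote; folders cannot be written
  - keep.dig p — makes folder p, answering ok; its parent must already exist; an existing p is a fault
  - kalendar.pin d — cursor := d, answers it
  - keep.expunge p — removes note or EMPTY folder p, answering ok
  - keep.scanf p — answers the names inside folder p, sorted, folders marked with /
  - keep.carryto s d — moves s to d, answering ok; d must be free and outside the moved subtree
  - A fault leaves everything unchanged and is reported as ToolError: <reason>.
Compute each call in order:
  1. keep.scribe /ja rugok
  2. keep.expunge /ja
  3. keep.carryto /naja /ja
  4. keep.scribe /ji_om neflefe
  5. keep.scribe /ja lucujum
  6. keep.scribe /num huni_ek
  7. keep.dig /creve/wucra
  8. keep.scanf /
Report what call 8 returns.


·→ keep.scribe(p→/ja, c→rugok)
·← created
·→ keep.expunge(p→/ja)
·← ok
·→ keep.carryto(s→/naja, d→/ja)
·← ok
·→ keep.scribe(p→/ji_om, c→neflefe)
·← created
·→ keep.scribe(p→/ja, c→lucujum)
·← overwrote
·→ keep.scribe(p→/num, c→huni_ek)
·← created
·→ keep.dig(p→/creve/wucra)
·← ok
·→ keep.scanf(p→/)
·← [creve/, domudu, gitok, ja, ji_om, num]

Answer: [creve/, domudu, gitok, ja, ji_om, num]


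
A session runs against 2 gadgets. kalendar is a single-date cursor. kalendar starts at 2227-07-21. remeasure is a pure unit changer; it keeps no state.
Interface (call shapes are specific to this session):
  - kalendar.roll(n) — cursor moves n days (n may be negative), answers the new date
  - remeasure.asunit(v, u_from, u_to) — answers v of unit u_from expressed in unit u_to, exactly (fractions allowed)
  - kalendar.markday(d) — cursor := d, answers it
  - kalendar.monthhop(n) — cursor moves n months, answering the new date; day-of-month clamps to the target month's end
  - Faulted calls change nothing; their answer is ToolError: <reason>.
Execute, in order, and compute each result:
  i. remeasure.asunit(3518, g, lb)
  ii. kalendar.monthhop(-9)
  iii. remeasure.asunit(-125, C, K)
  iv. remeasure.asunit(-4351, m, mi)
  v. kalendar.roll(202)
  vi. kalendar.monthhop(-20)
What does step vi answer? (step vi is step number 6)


! remeasure.asunit(v: 3518, u_from: g, u_to: lb) ~> 351800000/45359237
! kalendar.monthhop(n: -9) ~> 2226-10-21
! remeasure.asunit(v: -125, u_from: C, u_to: K) ~> 2963/20
! remeasure.asunit(v: -4351, u_from: m, u_to: mi) ~> -543875/201168
! kalendar.roll(n: 202) ~> 2227-05-11
! kalendar.monthhop(n: -20) ~> 2225-09-11

Answer: 2225-09-11


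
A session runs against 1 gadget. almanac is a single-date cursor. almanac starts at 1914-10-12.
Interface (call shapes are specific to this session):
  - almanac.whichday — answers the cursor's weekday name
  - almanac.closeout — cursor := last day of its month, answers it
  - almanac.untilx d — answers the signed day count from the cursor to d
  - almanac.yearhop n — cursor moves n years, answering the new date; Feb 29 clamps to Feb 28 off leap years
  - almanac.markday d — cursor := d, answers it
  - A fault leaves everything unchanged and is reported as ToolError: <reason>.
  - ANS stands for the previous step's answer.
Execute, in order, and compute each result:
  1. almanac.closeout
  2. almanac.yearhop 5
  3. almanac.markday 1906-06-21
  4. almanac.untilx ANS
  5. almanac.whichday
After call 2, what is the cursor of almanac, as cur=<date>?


>> closeout()
<< 1914-10-31
>> yearhop(n→5)
<< 1919-10-31
>> markday(d→1906-06-21)
<< 1906-06-21
>> untilx(d→ANS)
<< 0
>> whichday()
<< Thursday

Answer: cur=1919-10-31


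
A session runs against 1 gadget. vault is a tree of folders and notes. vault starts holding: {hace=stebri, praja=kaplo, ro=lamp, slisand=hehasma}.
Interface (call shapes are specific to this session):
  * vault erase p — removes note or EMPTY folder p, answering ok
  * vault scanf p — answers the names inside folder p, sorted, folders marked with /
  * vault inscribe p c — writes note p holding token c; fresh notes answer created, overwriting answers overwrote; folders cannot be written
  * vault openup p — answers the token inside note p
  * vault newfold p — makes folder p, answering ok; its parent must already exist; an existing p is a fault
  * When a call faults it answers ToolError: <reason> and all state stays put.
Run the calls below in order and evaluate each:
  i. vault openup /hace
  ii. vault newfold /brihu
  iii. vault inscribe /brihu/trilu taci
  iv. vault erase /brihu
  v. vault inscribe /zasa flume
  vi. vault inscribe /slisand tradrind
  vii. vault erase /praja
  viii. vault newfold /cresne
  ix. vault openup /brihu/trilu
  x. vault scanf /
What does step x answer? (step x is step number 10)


I call vault openup passing p: /hace, and get stebri.
Next I call vault newfold passing p: /brihu, — result: ok.
Now I run vault inscribe passing p: /brihu/trilu, c: taci, — result: created.
Now I run vault erase passing p: /brihu, yielding ToolError: not empty.
Now I run vault inscribe passing p: /zasa, c: flume, which returns created.
Then vault inscribe passing p: /slisand, c: tradrind, yielding overwrote.
I run vault erase passing p: /praja, and see ok.
I use vault newfold passing p: /cresne: ok.
I call vault openup passing p: /brihu/trilu, giving taci.
Then vault scanf passing p: /, — result: [brihu/, cresne/, hace, ro, slisand, zasa].

Answer: [brihu/, cresne/, hace, ro, slisand, zasa]
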